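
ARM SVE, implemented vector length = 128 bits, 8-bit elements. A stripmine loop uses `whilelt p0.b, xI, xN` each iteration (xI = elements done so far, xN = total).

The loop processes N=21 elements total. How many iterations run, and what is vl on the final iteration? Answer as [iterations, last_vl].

register lanes = 128/8 = 16
21 elements at 16/iter → 2 passes, remainder 5 on the last

[iterations, last_vl] = [2, 5]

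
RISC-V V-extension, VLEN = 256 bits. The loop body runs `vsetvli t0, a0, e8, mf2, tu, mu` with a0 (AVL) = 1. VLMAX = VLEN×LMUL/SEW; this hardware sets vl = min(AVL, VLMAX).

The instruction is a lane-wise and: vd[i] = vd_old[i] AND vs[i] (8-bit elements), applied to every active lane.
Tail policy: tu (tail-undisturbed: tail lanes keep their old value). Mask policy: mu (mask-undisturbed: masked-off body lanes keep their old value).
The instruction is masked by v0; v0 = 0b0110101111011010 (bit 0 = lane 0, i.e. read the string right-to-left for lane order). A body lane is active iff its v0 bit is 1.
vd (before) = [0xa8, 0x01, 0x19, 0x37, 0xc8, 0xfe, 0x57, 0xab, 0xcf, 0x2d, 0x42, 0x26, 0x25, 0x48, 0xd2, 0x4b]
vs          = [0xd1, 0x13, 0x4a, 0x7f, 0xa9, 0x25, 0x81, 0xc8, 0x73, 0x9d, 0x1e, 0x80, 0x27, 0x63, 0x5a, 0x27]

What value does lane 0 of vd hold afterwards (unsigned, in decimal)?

vd[0] = 168

VLMAX = (256 × 1/2) / 8 = 16 lanes
vl = min(AVL, VLMAX) = min(1, 16) = 1
[0] mask-off/keep = 0xa8
[1] tail/keep = 0x01
[2] tail/keep = 0x19
[3] tail/keep = 0x37
[4] tail/keep = 0xc8
[5] tail/keep = 0xfe
[6] tail/keep = 0x57
[7] tail/keep = 0xab
[8] tail/keep = 0xcf
[9] tail/keep = 0x2d
[10] tail/keep = 0x42
[11] tail/keep = 0x26
[12] tail/keep = 0x25
[13] tail/keep = 0x48
[14] tail/keep = 0xd2
[15] tail/keep = 0x4b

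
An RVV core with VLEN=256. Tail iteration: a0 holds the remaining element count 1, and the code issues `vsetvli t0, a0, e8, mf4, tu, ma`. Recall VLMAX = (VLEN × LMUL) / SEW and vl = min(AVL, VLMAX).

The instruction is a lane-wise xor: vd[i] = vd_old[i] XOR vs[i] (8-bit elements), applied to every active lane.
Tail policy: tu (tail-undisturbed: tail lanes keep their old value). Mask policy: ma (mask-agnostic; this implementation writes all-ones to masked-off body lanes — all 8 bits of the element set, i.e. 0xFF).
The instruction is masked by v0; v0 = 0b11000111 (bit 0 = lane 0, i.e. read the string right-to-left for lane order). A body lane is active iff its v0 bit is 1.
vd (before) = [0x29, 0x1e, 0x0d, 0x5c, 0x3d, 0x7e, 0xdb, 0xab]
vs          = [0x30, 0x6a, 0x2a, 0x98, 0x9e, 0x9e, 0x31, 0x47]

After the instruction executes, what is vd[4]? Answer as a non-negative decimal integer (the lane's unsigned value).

vd[4] = 61

VLMAX = (256 × 1/4) / 8 = 8 lanes
vl ← min(1, 8) = 1
lane  0: xor(0x29,0x30) ⇒ 0x19
lane  1: tail/keep ⇒ 0x1e
lane  2: tail/keep ⇒ 0x0d
lane  3: tail/keep ⇒ 0x5c
lane  4: tail/keep ⇒ 0x3d
lane  5: tail/keep ⇒ 0x7e
lane  6: tail/keep ⇒ 0xdb
lane  7: tail/keep ⇒ 0xab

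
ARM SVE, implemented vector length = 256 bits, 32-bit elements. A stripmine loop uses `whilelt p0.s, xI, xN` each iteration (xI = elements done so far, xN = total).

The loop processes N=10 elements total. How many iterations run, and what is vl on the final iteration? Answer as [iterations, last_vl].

[iterations, last_vl] = [2, 2]

lane count: 256 div 32 = 8
10 elements at 8/iter → 2 passes, remainder 2 on the last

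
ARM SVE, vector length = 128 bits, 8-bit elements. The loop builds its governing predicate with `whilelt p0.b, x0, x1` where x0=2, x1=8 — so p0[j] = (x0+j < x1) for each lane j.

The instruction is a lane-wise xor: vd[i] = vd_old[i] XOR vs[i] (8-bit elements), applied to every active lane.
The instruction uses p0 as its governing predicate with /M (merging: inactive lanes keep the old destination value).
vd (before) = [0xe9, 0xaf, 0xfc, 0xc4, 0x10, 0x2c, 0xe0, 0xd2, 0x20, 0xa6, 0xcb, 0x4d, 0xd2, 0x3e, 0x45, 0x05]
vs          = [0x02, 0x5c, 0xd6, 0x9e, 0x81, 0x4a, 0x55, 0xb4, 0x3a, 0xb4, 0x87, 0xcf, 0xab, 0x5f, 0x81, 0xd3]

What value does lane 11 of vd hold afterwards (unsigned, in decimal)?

vd[11] = 77

register lanes = 128/8 = 16
p0[j] = (2+j < 8); true for j=0..5 → 6 lanes set
  i=0: xor(0xe9,0x02) → 235
  i=1: xor(0xaf,0x5c) → 243
  i=2: xor(0xfc,0xd6) → 42
  i=3: xor(0xc4,0x9e) → 90
  i=4: xor(0x10,0x81) → 145
  i=5: xor(0x2c,0x4a) → 102
  i=6: tail/keep → 224
  i=7: tail/keep → 210
  i=8: tail/keep → 32
  i=9: tail/keep → 166
  i=10: tail/keep → 203
  i=11: tail/keep → 77
  i=12: tail/keep → 210
  i=13: tail/keep → 62
  i=14: tail/keep → 69
  i=15: tail/keep → 5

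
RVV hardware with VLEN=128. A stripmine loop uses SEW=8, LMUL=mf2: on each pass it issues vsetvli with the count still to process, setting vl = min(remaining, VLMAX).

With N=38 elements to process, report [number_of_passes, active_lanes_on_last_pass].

VLMAX = (128 × 1/2) / 8 = 8 lanes
N=38: ⌈38/8⌉ = 5 iters; last vl = 38 − 4×8 = 6

[iterations, last_vl] = [5, 6]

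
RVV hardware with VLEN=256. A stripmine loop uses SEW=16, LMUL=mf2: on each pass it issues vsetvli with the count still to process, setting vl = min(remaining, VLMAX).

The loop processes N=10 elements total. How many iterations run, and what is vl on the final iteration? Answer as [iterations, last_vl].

lanes per group: 256·1/2/16 = 8
N=10: ⌈10/8⌉ = 2 iters; last vl = 10 − 1×8 = 2

[iterations, last_vl] = [2, 2]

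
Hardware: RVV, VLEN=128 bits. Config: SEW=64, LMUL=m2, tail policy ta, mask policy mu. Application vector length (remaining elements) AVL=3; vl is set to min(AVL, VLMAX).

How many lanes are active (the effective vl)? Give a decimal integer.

VLMAX = (128 × 2) / 64 = 4 lanes
vl ← min(3, 4) = 3

vl = 3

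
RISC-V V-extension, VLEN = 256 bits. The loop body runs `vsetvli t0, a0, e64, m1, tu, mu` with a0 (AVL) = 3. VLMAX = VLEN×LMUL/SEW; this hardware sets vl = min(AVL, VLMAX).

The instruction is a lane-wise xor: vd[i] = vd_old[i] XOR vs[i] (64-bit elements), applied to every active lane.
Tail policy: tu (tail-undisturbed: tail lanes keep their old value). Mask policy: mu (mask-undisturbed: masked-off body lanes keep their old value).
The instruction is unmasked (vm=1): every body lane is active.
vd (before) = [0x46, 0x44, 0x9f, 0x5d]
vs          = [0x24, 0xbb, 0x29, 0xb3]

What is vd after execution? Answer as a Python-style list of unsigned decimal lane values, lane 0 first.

lanes per group: 256·1/64 = 4
AVL=3 ≤ VLMAX=4, so vl = 3
lane  0: xor(0x46,0x24) ⇒ 0x62
lane  1: xor(0x44,0xbb) ⇒ 0xff
lane  2: xor(0x9f,0x29) ⇒ 0xb6
lane  3: tail/keep ⇒ 0x5d

vd = [98, 255, 182, 93]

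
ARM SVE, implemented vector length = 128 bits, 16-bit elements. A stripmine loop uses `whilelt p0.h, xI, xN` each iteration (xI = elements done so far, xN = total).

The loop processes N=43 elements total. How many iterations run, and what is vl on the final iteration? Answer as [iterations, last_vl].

lane count: 128 div 16 = 8
N=43: ⌈43/8⌉ = 6 iters; last vl = 43 − 5×8 = 3

[iterations, last_vl] = [6, 3]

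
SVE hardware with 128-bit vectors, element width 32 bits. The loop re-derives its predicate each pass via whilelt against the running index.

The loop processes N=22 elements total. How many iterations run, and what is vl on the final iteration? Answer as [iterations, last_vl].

lane count: 128 div 32 = 4
iterations = ceil(22/4) = 6; final-pass vl = 2

[iterations, last_vl] = [6, 2]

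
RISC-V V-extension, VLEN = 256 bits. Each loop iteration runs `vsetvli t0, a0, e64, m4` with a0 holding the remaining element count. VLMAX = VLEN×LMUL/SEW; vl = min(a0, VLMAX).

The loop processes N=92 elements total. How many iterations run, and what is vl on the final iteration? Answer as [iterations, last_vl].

[iterations, last_vl] = [6, 12]

VLMAX = VLEN×LMUL/SEW = 256×4/64 = 16
N=92: ⌈92/16⌉ = 6 iters; last vl = 92 − 5×16 = 12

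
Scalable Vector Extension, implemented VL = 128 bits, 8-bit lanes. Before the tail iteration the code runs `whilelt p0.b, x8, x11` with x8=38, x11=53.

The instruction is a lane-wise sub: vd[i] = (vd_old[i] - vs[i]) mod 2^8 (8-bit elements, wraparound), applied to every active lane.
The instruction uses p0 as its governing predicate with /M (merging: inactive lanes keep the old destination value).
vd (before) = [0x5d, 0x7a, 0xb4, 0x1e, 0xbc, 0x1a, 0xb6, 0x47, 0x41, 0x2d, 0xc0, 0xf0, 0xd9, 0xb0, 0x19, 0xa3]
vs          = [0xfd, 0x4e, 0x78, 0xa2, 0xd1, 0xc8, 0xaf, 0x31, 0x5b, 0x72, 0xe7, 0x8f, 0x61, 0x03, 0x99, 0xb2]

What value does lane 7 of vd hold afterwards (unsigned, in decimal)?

register lanes = 128/8 = 16
whilelt: lane j active iff 38+j < 53 → j < 15 → 15 active
lane  0: sub(0x5d,0xfd) ⇒ 0x60
lane  1: sub(0x7a,0x4e) ⇒ 0x2c
lane  2: sub(0xb4,0x78) ⇒ 0x3c
lane  3: sub(0x1e,0xa2) ⇒ 0x7c
lane  4: sub(0xbc,0xd1) ⇒ 0xeb
lane  5: sub(0x1a,0xc8) ⇒ 0x52
lane  6: sub(0xb6,0xaf) ⇒ 0x07
lane  7: sub(0x47,0x31) ⇒ 0x16
lane  8: sub(0x41,0x5b) ⇒ 0xe6
lane  9: sub(0x2d,0x72) ⇒ 0xbb
lane 10: sub(0xc0,0xe7) ⇒ 0xd9
lane 11: sub(0xf0,0x8f) ⇒ 0x61
lane 12: sub(0xd9,0x61) ⇒ 0x78
lane 13: sub(0xb0,0x03) ⇒ 0xad
lane 14: sub(0x19,0x99) ⇒ 0x80
lane 15: tail/keep ⇒ 0xa3

vd[7] = 22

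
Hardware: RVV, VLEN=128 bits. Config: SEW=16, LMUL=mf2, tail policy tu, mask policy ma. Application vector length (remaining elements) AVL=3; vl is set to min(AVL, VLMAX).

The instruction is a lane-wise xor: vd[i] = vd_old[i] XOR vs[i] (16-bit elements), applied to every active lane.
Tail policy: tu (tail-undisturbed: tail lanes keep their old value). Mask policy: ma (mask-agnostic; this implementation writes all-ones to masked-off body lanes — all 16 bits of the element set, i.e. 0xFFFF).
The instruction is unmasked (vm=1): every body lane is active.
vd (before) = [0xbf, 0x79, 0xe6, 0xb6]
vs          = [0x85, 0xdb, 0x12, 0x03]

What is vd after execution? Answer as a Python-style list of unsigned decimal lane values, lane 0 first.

vd = [58, 162, 244, 182]

lanes per group: 128·1/2/16 = 4
vl = min(AVL, VLMAX) = min(3, 4) = 3
[0] xor(0xbf,0x85) = 0x3a
[1] xor(0x79,0xdb) = 0xa2
[2] xor(0xe6,0x12) = 0xf4
[3] tail/keep = 0xb6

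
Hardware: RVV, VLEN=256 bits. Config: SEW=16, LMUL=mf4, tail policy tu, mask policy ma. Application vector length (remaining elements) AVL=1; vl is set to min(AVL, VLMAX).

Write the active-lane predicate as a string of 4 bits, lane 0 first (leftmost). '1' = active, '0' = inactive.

VLMAX = (256 × 1/4) / 16 = 4 lanes
vl ← min(1, 4) = 1
bits (lane 0 leftmost): 1000

predicate = 1000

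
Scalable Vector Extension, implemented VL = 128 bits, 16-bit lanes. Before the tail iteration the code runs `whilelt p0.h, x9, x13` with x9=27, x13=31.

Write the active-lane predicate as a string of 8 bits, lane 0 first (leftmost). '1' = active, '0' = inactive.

predicate = 11110000

lane count: 128 div 16 = 8
whilelt: lane j active iff 27+j < 31 → j < 4 → 4 active
bits (lane 0 leftmost): 11110000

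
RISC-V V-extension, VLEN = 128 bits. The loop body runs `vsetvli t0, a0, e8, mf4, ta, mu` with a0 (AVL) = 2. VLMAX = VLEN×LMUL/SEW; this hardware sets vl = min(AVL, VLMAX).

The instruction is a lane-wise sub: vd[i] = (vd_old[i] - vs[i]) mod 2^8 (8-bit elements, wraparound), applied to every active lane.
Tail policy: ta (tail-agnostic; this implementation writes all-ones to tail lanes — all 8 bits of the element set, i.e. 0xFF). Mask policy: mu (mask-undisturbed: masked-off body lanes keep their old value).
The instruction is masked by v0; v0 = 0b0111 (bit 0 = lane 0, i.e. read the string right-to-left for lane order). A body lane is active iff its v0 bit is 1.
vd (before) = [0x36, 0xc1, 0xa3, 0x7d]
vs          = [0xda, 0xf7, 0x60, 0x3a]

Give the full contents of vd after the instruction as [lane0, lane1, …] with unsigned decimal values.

VLMAX = VLEN×LMUL/SEW = 128×1/4/8 = 4
vl ← min(2, 4) = 2
  i=0: sub(0x36,0xda) → 92
  i=1: sub(0xc1,0xf7) → 202
  i=2: tail/ones → 255
  i=3: tail/ones → 255

vd = [92, 202, 255, 255]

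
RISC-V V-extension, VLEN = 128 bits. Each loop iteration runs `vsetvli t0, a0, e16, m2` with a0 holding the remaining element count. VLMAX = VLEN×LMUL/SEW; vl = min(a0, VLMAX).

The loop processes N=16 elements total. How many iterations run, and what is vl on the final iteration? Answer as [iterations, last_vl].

[iterations, last_vl] = [1, 16]

VLMAX = VLEN×LMUL/SEW = 128×2/16 = 16
iterations = ceil(16/16) = 1; final-pass vl = 16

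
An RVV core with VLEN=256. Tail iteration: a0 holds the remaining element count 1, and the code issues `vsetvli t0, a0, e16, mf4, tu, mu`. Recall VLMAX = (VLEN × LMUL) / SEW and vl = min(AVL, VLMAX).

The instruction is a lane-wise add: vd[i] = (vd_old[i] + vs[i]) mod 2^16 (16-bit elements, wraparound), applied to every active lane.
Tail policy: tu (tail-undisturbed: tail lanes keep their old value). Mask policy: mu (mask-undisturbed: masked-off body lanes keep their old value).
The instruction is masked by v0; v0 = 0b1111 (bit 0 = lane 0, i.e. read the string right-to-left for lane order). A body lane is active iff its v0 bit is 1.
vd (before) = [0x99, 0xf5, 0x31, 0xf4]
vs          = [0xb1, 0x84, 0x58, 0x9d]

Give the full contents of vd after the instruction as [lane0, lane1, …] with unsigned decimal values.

lanes per group: 256·1/4/16 = 4
AVL=1 ≤ VLMAX=4, so vl = 1
  i=0: add(0x99,0xb1) → 330
  i=1: tail/keep → 245
  i=2: tail/keep → 49
  i=3: tail/keep → 244

vd = [330, 245, 49, 244]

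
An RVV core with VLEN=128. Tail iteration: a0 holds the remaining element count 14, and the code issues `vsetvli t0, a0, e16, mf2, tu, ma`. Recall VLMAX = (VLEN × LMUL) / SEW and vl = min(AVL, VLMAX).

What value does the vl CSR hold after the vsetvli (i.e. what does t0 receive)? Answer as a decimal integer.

lanes per group: 128·1/2/16 = 4
vl = min(AVL, VLMAX) = min(14, 4) = 4

vl = 4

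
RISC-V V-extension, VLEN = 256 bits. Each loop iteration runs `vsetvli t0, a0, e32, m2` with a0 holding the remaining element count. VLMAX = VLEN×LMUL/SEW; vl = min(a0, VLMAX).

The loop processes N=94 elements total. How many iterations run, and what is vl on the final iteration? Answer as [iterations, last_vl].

[iterations, last_vl] = [6, 14]

VLMAX = VLEN×LMUL/SEW = 256×2/32 = 16
94 elements at 16/iter → 6 passes, remainder 14 on the last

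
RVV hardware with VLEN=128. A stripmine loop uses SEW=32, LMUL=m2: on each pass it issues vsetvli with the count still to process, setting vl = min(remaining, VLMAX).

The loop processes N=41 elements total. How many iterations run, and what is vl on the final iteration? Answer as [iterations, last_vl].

lanes per group: 128·2/32 = 8
N=41: ⌈41/8⌉ = 6 iters; last vl = 41 − 5×8 = 1

[iterations, last_vl] = [6, 1]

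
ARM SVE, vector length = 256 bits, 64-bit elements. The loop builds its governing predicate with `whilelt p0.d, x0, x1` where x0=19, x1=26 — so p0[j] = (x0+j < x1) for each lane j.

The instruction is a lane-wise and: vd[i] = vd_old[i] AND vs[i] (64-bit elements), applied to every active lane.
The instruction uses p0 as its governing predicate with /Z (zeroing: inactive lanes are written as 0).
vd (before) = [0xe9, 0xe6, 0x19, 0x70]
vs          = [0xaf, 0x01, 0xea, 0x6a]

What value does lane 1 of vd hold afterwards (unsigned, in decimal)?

vd[1] = 0

lane count: 256 div 64 = 4
active while 19+j < 26, i.e. j ∈ [0,7) capped at 4 ⇒ 4
[0] and(0xe9,0xaf) = 0xa9
[1] and(0xe6,0x01) = 0x00
[2] and(0x19,0xea) = 0x08
[3] and(0x70,0x6a) = 0x60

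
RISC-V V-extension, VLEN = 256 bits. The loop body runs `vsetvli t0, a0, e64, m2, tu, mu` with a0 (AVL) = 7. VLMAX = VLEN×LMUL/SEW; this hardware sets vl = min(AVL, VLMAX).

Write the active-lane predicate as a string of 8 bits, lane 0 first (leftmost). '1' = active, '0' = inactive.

predicate = 11111110

VLMAX = VLEN×LMUL/SEW = 256×2/64 = 8
vl = min(AVL, VLMAX) = min(7, 8) = 7
bits (lane 0 leftmost): 11111110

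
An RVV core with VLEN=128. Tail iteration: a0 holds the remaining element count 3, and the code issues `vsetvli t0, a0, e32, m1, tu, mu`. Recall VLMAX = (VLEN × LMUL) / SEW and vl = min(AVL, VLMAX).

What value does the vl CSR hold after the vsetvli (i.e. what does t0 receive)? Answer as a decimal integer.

VLMAX = VLEN×LMUL/SEW = 128×1/32 = 4
AVL=3 ≤ VLMAX=4, so vl = 3

vl = 3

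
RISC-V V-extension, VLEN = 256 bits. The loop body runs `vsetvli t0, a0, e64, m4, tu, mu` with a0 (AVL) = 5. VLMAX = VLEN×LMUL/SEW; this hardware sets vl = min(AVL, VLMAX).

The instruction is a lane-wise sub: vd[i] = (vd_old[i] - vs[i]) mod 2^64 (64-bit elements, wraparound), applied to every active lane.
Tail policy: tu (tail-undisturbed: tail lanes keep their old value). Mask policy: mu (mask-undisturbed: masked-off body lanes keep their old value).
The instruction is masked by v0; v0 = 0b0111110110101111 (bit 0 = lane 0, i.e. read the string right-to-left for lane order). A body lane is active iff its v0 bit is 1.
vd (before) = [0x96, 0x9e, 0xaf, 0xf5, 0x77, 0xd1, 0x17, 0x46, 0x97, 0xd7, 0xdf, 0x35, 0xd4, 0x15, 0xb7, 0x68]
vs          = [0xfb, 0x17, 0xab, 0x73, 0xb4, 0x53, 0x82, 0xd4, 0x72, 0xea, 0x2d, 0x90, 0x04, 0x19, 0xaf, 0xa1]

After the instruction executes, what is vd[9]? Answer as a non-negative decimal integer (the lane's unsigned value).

VLMAX = (256 × 4) / 64 = 16 lanes
vl ← min(5, 16) = 5
  i=0: sub(0x96,0xfb) → 18446744073709551515
  i=1: sub(0x9e,0x17) → 135
  i=2: sub(0xaf,0xab) → 4
  i=3: sub(0xf5,0x73) → 130
  i=4: mask-off/keep → 119
  i=5: tail/keep → 209
  i=6: tail/keep → 23
  i=7: tail/keep → 70
  i=8: tail/keep → 151
  i=9: tail/keep → 215
  i=10: tail/keep → 223
  i=11: tail/keep → 53
  i=12: tail/keep → 212
  i=13: tail/keep → 21
  i=14: tail/keep → 183
  i=15: tail/keep → 104

vd[9] = 215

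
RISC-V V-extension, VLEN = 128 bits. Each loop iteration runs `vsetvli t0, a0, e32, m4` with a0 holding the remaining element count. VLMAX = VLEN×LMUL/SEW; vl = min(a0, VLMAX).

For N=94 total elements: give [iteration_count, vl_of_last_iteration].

VLMAX = (128 × 4) / 32 = 16 lanes
94 elements at 16/iter → 6 passes, remainder 14 on the last

[iterations, last_vl] = [6, 14]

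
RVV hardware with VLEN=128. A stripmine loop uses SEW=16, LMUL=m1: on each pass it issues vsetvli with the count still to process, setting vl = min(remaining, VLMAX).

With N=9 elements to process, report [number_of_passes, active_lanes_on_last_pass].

[iterations, last_vl] = [2, 1]

VLMAX = VLEN×LMUL/SEW = 128×1/16 = 8
N=9: ⌈9/8⌉ = 2 iters; last vl = 9 − 1×8 = 1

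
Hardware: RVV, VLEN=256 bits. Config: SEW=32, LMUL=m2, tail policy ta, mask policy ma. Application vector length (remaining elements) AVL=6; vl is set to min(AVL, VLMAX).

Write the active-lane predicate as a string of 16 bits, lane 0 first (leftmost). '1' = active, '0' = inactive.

predicate = 1111110000000000

VLMAX = VLEN×LMUL/SEW = 256×2/32 = 16
vl = min(AVL, VLMAX) = min(6, 16) = 6
bits (lane 0 leftmost): 1111110000000000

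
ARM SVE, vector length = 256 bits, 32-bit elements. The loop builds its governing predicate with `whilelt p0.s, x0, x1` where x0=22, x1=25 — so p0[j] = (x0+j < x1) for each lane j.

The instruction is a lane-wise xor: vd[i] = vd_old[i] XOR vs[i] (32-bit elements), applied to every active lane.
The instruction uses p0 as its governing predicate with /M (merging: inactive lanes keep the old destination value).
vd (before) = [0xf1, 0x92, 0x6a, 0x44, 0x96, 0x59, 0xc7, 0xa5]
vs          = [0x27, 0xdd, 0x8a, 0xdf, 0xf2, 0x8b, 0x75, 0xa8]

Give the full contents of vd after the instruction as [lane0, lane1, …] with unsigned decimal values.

vd = [214, 79, 224, 68, 150, 89, 199, 165]

lane count: 256 div 32 = 8
active while 22+j < 25, i.e. j ∈ [0,3) capped at 8 ⇒ 3
[0] xor(0xf1,0x27) = 0xd6
[1] xor(0x92,0xdd) = 0x4f
[2] xor(0x6a,0x8a) = 0xe0
[3] tail/keep = 0x44
[4] tail/keep = 0x96
[5] tail/keep = 0x59
[6] tail/keep = 0xc7
[7] tail/keep = 0xa5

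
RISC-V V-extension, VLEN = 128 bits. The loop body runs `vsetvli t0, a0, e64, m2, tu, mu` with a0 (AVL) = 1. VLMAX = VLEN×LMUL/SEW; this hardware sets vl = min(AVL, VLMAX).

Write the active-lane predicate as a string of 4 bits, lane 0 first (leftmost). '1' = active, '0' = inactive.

VLMAX = (128 × 2) / 64 = 4 lanes
vl = min(AVL, VLMAX) = min(1, 4) = 1
bits (lane 0 leftmost): 1000

predicate = 1000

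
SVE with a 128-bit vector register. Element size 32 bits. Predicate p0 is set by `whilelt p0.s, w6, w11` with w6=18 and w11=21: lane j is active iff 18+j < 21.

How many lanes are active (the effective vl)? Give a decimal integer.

register lanes = 128/32 = 4
whilelt: lane j active iff 18+j < 21 → j < 3 → 3 active

vl = 3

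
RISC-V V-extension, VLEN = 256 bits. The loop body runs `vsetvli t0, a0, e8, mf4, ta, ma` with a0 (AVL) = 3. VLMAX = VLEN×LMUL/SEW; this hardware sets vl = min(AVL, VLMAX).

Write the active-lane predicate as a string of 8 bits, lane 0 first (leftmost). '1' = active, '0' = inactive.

predicate = 11100000

lanes per group: 256·1/4/8 = 8
AVL=3 ≤ VLMAX=8, so vl = 3
bits (lane 0 leftmost): 11100000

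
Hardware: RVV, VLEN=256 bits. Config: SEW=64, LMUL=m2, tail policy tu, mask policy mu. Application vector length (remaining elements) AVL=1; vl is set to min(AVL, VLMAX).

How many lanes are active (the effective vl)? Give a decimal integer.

VLMAX = VLEN×LMUL/SEW = 256×2/64 = 8
AVL=1 ≤ VLMAX=8, so vl = 1

vl = 1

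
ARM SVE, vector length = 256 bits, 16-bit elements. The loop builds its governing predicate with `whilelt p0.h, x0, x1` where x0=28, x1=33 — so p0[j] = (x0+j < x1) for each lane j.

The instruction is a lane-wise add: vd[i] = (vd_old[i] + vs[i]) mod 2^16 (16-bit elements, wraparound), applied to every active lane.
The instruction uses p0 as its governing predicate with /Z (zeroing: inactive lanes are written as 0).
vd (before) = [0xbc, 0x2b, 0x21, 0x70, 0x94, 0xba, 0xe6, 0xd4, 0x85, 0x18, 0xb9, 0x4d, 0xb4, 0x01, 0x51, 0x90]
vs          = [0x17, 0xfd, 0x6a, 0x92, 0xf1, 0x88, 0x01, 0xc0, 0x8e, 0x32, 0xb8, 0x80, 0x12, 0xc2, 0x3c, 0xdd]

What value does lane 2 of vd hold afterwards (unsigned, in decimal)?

vd[2] = 139

register lanes = 256/16 = 16
whilelt: lane j active iff 28+j < 33 → j < 5 → 5 active
lane  0: add(0xbc,0x17) ⇒ 0xd3
lane  1: add(0x2b,0xfd) ⇒ 0x128
lane  2: add(0x21,0x6a) ⇒ 0x8b
lane  3: add(0x70,0x92) ⇒ 0x102
lane  4: add(0x94,0xf1) ⇒ 0x185
lane  5: tail/zero ⇒ 0x00
lane  6: tail/zero ⇒ 0x00
lane  7: tail/zero ⇒ 0x00
lane  8: tail/zero ⇒ 0x00
lane  9: tail/zero ⇒ 0x00
lane 10: tail/zero ⇒ 0x00
lane 11: tail/zero ⇒ 0x00
lane 12: tail/zero ⇒ 0x00
lane 13: tail/zero ⇒ 0x00
lane 14: tail/zero ⇒ 0x00
lane 15: tail/zero ⇒ 0x00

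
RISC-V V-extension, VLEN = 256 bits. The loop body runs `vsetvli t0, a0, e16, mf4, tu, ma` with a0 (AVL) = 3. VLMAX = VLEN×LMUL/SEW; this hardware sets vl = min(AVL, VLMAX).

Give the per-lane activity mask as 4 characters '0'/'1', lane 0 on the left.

predicate = 1110

VLMAX = (256 × 1/4) / 16 = 4 lanes
vl ← min(3, 4) = 3
bits (lane 0 leftmost): 1110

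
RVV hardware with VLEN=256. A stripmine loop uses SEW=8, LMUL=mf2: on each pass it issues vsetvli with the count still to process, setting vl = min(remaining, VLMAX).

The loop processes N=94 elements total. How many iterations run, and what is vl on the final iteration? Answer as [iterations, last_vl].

lanes per group: 256·1/2/8 = 16
N=94: ⌈94/16⌉ = 6 iters; last vl = 94 − 5×16 = 14

[iterations, last_vl] = [6, 14]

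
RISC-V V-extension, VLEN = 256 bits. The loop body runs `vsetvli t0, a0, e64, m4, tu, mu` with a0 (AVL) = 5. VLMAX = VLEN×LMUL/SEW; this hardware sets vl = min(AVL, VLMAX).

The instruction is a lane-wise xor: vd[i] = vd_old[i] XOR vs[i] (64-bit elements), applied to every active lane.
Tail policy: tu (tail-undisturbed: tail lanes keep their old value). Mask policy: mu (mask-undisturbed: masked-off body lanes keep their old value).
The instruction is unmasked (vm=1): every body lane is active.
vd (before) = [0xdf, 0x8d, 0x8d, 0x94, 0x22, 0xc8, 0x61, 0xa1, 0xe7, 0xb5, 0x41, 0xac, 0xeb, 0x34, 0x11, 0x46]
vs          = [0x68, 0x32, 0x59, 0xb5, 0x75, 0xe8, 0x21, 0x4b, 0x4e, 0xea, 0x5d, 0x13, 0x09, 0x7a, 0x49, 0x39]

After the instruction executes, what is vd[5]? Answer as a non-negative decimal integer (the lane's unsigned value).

lanes per group: 256·4/64 = 16
vl = min(AVL, VLMAX) = min(5, 16) = 5
  i=0: xor(0xdf,0x68) → 183
  i=1: xor(0x8d,0x32) → 191
  i=2: xor(0x8d,0x59) → 212
  i=3: xor(0x94,0xb5) → 33
  i=4: xor(0x22,0x75) → 87
  i=5: tail/keep → 200
  i=6: tail/keep → 97
  i=7: tail/keep → 161
  i=8: tail/keep → 231
  i=9: tail/keep → 181
  i=10: tail/keep → 65
  i=11: tail/keep → 172
  i=12: tail/keep → 235
  i=13: tail/keep → 52
  i=14: tail/keep → 17
  i=15: tail/keep → 70

vd[5] = 200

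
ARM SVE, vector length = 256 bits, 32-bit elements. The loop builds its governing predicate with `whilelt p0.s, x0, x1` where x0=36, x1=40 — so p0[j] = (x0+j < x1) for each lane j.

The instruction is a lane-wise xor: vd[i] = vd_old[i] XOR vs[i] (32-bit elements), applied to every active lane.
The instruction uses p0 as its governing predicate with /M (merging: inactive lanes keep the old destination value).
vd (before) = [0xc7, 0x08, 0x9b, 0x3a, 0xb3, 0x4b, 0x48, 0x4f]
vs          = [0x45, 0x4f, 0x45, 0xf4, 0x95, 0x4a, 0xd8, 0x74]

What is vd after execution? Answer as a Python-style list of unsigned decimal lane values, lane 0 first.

vd = [130, 71, 222, 206, 179, 75, 72, 79]

256-bit reg / 32-bit elem → 8 lanes
whilelt: lane j active iff 36+j < 40 → j < 4 → 4 active
lane  0: xor(0xc7,0x45) ⇒ 0x82
lane  1: xor(0x08,0x4f) ⇒ 0x47
lane  2: xor(0x9b,0x45) ⇒ 0xde
lane  3: xor(0x3a,0xf4) ⇒ 0xce
lane  4: tail/keep ⇒ 0xb3
lane  5: tail/keep ⇒ 0x4b
lane  6: tail/keep ⇒ 0x48
lane  7: tail/keep ⇒ 0x4f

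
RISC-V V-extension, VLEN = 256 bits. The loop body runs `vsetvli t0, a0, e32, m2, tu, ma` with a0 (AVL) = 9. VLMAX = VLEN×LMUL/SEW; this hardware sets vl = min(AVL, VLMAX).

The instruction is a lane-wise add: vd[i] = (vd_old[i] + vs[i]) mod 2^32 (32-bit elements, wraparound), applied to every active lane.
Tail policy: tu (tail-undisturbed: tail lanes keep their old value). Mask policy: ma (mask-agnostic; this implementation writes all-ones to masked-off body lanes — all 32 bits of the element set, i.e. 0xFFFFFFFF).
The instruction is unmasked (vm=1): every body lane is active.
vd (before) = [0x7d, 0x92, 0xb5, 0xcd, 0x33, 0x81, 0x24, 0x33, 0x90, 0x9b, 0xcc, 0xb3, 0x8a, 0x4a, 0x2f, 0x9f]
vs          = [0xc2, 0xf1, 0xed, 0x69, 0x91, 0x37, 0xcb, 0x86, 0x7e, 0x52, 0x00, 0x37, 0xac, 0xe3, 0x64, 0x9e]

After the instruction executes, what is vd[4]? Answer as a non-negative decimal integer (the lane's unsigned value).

vd[4] = 196

lanes per group: 256·2/32 = 16
vl = min(AVL, VLMAX) = min(9, 16) = 9
lane  0: add(0x7d,0xc2) ⇒ 0x13f
lane  1: add(0x92,0xf1) ⇒ 0x183
lane  2: add(0xb5,0xed) ⇒ 0x1a2
lane  3: add(0xcd,0x69) ⇒ 0x136
lane  4: add(0x33,0x91) ⇒ 0xc4
lane  5: add(0x81,0x37) ⇒ 0xb8
lane  6: add(0x24,0xcb) ⇒ 0xef
lane  7: add(0x33,0x86) ⇒ 0xb9
lane  8: add(0x90,0x7e) ⇒ 0x10e
lane  9: tail/keep ⇒ 0x9b
lane 10: tail/keep ⇒ 0xcc
lane 11: tail/keep ⇒ 0xb3
lane 12: tail/keep ⇒ 0x8a
lane 13: tail/keep ⇒ 0x4a
lane 14: tail/keep ⇒ 0x2f
lane 15: tail/keep ⇒ 0x9f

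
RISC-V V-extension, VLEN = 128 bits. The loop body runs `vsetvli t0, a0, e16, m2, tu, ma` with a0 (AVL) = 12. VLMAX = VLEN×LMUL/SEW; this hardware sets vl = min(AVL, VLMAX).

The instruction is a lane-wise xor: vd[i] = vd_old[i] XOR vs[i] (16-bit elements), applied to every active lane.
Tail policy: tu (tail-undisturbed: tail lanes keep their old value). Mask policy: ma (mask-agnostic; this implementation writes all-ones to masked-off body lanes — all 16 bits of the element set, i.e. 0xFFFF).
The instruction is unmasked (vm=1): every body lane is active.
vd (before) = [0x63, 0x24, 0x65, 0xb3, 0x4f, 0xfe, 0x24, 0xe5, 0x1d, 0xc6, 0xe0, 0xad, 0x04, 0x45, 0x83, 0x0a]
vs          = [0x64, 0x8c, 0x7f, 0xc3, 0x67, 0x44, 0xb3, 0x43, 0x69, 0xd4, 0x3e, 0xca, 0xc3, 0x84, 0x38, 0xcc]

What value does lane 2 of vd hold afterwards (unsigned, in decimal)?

vd[2] = 26

lanes per group: 128·2/16 = 16
vl = min(AVL, VLMAX) = min(12, 16) = 12
vd[0] xor(0x63,0x64) -> 0x07
vd[1] xor(0x24,0x8c) -> 0xa8
vd[2] xor(0x65,0x7f) -> 0x1a
vd[3] xor(0xb3,0xc3) -> 0x70
vd[4] xor(0x4f,0x67) -> 0x28
vd[5] xor(0xfe,0x44) -> 0xba
vd[6] xor(0x24,0xb3) -> 0x97
vd[7] xor(0xe5,0x43) -> 0xa6
vd[8] xor(0x1d,0x69) -> 0x74
vd[9] xor(0xc6,0xd4) -> 0x12
vd[10] xor(0xe0,0x3e) -> 0xde
vd[11] xor(0xad,0xca) -> 0x67
vd[12] tail/keep -> 0x04
vd[13] tail/keep -> 0x45
vd[14] tail/keep -> 0x83
vd[15] tail/keep -> 0x0a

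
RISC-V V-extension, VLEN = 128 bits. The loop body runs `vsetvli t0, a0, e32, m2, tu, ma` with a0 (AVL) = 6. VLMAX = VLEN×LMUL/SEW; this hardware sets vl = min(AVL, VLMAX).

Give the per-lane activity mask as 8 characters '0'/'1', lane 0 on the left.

predicate = 11111100

VLMAX = VLEN×LMUL/SEW = 128×2/32 = 8
vl ← min(6, 8) = 6
bits (lane 0 leftmost): 11111100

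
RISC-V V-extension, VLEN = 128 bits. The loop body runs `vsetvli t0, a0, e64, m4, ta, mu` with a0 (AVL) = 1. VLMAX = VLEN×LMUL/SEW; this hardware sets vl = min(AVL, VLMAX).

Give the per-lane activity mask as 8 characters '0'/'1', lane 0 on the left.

VLMAX = (128 × 4) / 64 = 8 lanes
vl = min(AVL, VLMAX) = min(1, 8) = 1
bits (lane 0 leftmost): 10000000

predicate = 10000000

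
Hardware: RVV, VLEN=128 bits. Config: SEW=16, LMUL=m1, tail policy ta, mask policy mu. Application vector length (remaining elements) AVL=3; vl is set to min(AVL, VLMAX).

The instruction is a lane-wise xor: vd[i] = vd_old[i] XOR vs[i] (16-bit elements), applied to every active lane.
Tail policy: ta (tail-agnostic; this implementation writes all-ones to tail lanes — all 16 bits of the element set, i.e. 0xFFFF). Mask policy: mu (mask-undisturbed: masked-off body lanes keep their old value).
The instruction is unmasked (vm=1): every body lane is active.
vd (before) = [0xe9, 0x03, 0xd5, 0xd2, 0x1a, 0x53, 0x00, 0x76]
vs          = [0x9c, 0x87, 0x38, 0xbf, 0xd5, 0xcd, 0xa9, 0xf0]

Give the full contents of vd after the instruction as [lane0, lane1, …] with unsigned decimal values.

vd = [117, 132, 237, 65535, 65535, 65535, 65535, 65535]

VLMAX = (128 × 1) / 16 = 8 lanes
vl = min(AVL, VLMAX) = min(3, 8) = 3
  i=0: xor(0xe9,0x9c) → 117
  i=1: xor(0x03,0x87) → 132
  i=2: xor(0xd5,0x38) → 237
  i=3: tail/ones → 65535
  i=4: tail/ones → 65535
  i=5: tail/ones → 65535
  i=6: tail/ones → 65535
  i=7: tail/ones → 65535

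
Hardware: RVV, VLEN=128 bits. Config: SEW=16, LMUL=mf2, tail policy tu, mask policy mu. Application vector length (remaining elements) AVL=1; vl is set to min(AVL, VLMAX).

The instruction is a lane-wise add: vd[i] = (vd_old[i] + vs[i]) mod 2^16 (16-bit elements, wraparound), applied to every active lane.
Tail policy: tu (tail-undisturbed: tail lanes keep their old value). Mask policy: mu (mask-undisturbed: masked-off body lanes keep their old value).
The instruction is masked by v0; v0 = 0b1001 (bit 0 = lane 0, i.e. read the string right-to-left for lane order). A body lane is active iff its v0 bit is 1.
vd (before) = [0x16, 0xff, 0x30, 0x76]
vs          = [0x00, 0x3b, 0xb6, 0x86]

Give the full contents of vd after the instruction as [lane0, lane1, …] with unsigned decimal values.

vd = [22, 255, 48, 118]

VLMAX = VLEN×LMUL/SEW = 128×1/2/16 = 4
vl ← min(1, 4) = 1
  i=0: add(0x16,0x00) → 22
  i=1: tail/keep → 255
  i=2: tail/keep → 48
  i=3: tail/keep → 118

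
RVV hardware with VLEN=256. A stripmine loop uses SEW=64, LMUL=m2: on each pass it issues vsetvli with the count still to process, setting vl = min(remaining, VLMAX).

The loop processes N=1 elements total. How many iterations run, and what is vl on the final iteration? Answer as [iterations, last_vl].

VLMAX = (256 × 2) / 64 = 8 lanes
iterations = ceil(1/8) = 1; final-pass vl = 1

[iterations, last_vl] = [1, 1]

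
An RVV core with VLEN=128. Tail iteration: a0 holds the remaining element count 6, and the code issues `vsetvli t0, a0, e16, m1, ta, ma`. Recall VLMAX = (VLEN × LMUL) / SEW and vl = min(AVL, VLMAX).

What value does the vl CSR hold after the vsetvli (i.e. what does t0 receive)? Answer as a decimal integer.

lanes per group: 128·1/16 = 8
vl = min(AVL, VLMAX) = min(6, 8) = 6

vl = 6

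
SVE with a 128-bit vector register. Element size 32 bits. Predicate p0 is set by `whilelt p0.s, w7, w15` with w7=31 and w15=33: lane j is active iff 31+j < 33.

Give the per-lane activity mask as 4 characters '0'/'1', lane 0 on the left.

predicate = 1100

lane count: 128 div 32 = 4
p0[j] = (31+j < 33); true for j=0..1 → 2 lanes set
bits (lane 0 leftmost): 1100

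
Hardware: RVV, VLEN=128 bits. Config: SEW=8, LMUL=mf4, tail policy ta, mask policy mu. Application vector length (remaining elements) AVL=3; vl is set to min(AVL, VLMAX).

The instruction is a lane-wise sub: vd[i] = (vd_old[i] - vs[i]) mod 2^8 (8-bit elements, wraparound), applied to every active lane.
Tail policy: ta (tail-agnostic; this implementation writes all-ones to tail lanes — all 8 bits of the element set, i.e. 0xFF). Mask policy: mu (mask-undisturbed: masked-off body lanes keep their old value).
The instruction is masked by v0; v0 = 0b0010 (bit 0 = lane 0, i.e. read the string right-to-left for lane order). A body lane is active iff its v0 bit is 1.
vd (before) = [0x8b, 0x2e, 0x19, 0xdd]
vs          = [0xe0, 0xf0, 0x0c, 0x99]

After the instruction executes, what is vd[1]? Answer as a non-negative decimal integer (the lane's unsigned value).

vd[1] = 62

lanes per group: 128·1/4/8 = 4
vl ← min(3, 4) = 3
lane  0: mask-off/keep ⇒ 0x8b
lane  1: sub(0x2e,0xf0) ⇒ 0x3e
lane  2: mask-off/keep ⇒ 0x19
lane  3: tail/ones ⇒ 0xff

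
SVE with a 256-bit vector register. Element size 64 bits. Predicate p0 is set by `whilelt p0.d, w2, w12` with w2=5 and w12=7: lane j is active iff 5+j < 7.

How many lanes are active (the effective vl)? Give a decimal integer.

lane count: 256 div 64 = 4
p0[j] = (5+j < 7); true for j=0..1 → 2 lanes set

vl = 2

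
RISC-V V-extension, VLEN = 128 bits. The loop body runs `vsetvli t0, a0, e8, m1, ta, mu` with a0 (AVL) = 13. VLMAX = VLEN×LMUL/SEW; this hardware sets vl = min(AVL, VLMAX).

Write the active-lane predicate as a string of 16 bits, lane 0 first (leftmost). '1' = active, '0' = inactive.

predicate = 1111111111111000

VLMAX = (128 × 1) / 8 = 16 lanes
vl ← min(13, 16) = 13
bits (lane 0 leftmost): 1111111111111000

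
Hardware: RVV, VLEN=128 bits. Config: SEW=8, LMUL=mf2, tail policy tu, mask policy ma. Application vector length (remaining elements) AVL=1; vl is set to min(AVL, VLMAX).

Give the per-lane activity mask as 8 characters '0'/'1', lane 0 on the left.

predicate = 10000000

VLMAX = VLEN×LMUL/SEW = 128×1/2/8 = 8
AVL=1 ≤ VLMAX=8, so vl = 1
bits (lane 0 leftmost): 10000000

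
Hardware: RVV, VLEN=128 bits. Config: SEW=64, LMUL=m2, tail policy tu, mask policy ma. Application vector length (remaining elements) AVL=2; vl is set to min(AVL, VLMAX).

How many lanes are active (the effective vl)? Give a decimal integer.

vl = 2

VLMAX = VLEN×LMUL/SEW = 128×2/64 = 4
vl ← min(2, 4) = 2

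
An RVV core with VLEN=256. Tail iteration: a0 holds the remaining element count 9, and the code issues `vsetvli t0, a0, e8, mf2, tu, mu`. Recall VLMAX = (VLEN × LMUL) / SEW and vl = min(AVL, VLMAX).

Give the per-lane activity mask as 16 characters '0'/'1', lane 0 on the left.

VLMAX = (256 × 1/2) / 8 = 16 lanes
vl ← min(9, 16) = 9
bits (lane 0 leftmost): 1111111110000000

predicate = 1111111110000000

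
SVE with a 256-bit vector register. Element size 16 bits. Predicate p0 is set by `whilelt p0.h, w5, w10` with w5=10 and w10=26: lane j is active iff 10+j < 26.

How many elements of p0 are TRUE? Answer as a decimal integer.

lane count: 256 div 16 = 16
active while 10+j < 26, i.e. j ∈ [0,16) capped at 16 ⇒ 16

vl = 16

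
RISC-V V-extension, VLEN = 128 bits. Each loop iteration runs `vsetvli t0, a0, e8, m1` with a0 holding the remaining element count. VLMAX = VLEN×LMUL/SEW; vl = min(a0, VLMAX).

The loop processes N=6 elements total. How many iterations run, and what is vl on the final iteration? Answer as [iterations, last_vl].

[iterations, last_vl] = [1, 6]

lanes per group: 128·1/8 = 16
N=6: ⌈6/16⌉ = 1 iters; last vl = 6 − 0×16 = 6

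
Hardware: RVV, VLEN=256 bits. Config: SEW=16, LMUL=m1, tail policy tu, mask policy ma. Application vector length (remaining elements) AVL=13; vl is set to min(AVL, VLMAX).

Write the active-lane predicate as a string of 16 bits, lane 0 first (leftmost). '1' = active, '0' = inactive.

predicate = 1111111111111000

lanes per group: 256·1/16 = 16
vl = min(AVL, VLMAX) = min(13, 16) = 13
bits (lane 0 leftmost): 1111111111111000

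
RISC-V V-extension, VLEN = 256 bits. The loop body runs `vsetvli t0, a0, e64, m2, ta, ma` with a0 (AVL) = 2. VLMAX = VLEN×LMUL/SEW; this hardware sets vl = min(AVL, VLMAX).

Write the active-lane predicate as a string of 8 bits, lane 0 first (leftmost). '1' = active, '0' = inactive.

predicate = 11000000

lanes per group: 256·2/64 = 8
vl = min(AVL, VLMAX) = min(2, 8) = 2
bits (lane 0 leftmost): 11000000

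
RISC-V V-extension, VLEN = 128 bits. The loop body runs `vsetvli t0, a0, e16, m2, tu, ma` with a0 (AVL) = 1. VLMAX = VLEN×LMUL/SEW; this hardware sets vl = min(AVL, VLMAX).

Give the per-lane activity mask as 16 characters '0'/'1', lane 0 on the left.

VLMAX = VLEN×LMUL/SEW = 128×2/16 = 16
vl ← min(1, 16) = 1
bits (lane 0 leftmost): 1000000000000000

predicate = 1000000000000000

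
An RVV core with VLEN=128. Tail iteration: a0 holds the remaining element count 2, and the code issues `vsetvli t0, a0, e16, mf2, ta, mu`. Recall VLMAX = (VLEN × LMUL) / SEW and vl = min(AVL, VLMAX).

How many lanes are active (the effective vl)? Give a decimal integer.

VLMAX = (128 × 1/2) / 16 = 4 lanes
vl ← min(2, 4) = 2

vl = 2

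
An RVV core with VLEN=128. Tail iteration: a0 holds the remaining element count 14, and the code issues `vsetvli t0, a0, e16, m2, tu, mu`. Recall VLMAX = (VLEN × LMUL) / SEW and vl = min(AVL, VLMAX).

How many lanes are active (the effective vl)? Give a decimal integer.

VLMAX = VLEN×LMUL/SEW = 128×2/16 = 16
vl = min(AVL, VLMAX) = min(14, 16) = 14

vl = 14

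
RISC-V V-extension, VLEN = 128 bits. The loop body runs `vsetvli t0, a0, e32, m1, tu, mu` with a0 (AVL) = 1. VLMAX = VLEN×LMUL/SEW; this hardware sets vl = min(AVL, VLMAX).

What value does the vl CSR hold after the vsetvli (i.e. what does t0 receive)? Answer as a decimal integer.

vl = 1

VLMAX = (128 × 1) / 32 = 4 lanes
vl = min(AVL, VLMAX) = min(1, 4) = 1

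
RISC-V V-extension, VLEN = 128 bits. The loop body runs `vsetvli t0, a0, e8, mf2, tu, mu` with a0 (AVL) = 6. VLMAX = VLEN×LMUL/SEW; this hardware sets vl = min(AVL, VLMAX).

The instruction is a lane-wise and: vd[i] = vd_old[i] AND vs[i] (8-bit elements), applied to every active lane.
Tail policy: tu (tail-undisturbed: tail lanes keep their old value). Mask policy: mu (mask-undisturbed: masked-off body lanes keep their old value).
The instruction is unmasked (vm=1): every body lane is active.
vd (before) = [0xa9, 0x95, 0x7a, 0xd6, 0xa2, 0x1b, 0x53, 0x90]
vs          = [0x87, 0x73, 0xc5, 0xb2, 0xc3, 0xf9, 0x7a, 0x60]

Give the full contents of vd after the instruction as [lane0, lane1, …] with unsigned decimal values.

vd = [129, 17, 64, 146, 130, 25, 83, 144]

VLMAX = (128 × 1/2) / 8 = 8 lanes
vl ← min(6, 8) = 6
vd[0] and(0xa9,0x87) -> 0x81
vd[1] and(0x95,0x73) -> 0x11
vd[2] and(0x7a,0xc5) -> 0x40
vd[3] and(0xd6,0xb2) -> 0x92
vd[4] and(0xa2,0xc3) -> 0x82
vd[5] and(0x1b,0xf9) -> 0x19
vd[6] tail/keep -> 0x53
vd[7] tail/keep -> 0x90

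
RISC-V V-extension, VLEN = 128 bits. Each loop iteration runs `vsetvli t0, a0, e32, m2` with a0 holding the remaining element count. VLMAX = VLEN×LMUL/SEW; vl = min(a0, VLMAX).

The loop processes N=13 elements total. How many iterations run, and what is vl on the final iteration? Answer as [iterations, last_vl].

[iterations, last_vl] = [2, 5]

VLMAX = VLEN×LMUL/SEW = 128×2/32 = 8
13 elements at 8/iter → 2 passes, remainder 5 on the last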